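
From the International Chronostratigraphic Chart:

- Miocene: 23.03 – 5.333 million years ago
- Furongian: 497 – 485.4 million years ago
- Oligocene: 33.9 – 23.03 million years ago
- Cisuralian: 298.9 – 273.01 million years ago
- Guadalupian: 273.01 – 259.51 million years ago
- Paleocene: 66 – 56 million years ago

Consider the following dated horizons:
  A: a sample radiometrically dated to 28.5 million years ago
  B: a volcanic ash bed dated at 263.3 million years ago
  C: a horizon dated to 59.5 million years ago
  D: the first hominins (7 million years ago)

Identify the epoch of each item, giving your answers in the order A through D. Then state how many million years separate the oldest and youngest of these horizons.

Match each age against the start–end ranges in the excerpt: A = 28.5 Ma → Oligocene (33.9–23.03); B = 263.3 Ma → Guadalupian (273.01–259.51); C = 59.5 Ma → Paleocene (66–56); D = 7 Ma → Miocene (23.03–5.333).
The largest age is 263.3 Ma and the smallest is 7 Ma; their difference is 256.3 Myr.

A — Oligocene; B — Guadalupian; C — Paleocene; D — Miocene; span 256.3 million years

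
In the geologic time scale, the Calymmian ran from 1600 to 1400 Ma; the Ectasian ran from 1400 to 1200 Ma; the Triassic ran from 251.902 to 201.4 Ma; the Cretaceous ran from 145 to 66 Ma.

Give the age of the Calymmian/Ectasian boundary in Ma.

The Calymmian ends and the Ectasian begins at 1400 Ma.

1400 Ma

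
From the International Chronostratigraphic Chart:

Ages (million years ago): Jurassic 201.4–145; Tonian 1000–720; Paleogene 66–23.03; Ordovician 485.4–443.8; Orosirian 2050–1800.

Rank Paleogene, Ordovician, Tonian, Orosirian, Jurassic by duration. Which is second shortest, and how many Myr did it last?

Paleogene, 42.97 million years

Start − end for each: Paleogene 66 − 23.03 = 42.97; Ordovician 485.4 − 443.8 = 41.6; Tonian 1000 − 720 = 280; Orosirian 2050 − 1800 = 250; Jurassic 201.4 − 145 = 56.4.
Ranking these from shortest: Ordovician < Paleogene < Jurassic < Orosirian < Tonian.
Position 2 in that ranking is Paleogene, which lasted 42.97 Myr.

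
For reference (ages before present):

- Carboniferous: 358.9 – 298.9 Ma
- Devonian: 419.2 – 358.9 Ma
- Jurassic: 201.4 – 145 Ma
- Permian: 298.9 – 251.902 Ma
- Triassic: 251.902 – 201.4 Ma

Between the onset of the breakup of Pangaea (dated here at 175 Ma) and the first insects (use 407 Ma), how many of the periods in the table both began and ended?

The older date is 407 Ma and the younger is 175 Ma.
Periods with start < 407 and end > 175 Ma: Carboniferous (358.9–298.9), Permian (298.9–251.902), Triassic (251.902–201.4).
That is 3 complete periods.

3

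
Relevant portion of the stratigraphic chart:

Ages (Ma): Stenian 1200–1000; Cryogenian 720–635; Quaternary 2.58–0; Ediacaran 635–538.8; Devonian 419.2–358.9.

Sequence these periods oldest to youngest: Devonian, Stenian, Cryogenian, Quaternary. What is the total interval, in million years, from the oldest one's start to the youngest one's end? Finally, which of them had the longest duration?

From the excerpt: Devonian 419.2–358.9; Stenian 1200–1000; Cryogenian 720–635; Quaternary 2.58–0 (Ma).
Larger Ma is earlier, so the oldest is Stenian and the youngest is Quaternary; oldest to youngest: Stenian, Cryogenian, Devonian, Quaternary.
Oldest start 1200 minus youngest end 0 gives 1200 Myr overall.
Individual lengths (start − end): Quaternary 2.58; Stenian 200; Devonian 60.3; Cryogenian 85. The largest is Stenian at 200 Myr.

Stenian → Cryogenian → Devonian → Quaternary; total span 1200 Myr; longest is Stenian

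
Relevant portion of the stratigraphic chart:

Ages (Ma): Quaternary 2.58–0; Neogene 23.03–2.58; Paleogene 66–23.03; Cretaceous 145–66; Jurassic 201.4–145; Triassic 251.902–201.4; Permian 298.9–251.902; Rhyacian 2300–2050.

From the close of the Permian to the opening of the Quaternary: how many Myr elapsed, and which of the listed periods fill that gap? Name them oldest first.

249.322 million years; Triassic, Jurassic, Cretaceous, Paleogene, Neogene

End of Permian = 251.902 Ma; start of Quaternary = 2.58 Ma.
Gap = 251.902 − 2.58 = 249.322 Myr.
Periods wholly inside 251.902–2.58 Ma: Triassic (251.902–201.4), Jurassic (201.4–145), Cretaceous (145–66), Paleogene (66–23.03), Neogene (23.03–2.58).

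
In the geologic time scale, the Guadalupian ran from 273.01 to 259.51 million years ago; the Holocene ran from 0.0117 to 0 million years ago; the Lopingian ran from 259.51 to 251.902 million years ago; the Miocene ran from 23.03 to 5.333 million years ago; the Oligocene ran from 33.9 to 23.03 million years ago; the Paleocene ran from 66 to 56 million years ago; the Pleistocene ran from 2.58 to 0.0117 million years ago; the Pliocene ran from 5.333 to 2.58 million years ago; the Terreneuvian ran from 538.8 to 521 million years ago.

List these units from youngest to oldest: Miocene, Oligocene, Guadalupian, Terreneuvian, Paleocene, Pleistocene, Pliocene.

The oldest of these is Terreneuvian (starts 538.8 Ma) and the youngest is Pleistocene (ends 0.0117 Ma).
In between, by decreasing start age: Guadalupian (273.01), Paleocene (66), Oligocene (33.9), Miocene (23.03), Pliocene (5.333).
Listing youngest first means reversing that sequence.

Pleistocene, Pliocene, Miocene, Oligocene, Paleocene, Guadalupian, Terreneuvian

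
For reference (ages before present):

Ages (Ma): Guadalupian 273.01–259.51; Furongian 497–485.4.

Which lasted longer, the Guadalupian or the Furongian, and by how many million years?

Guadalupian: 273.01 − 259.51 = 13.5 Myr.
Furongian: 497 − 485.4 = 11.6 Myr.
Difference: 13.5 − 11.6 = 1.9 Myr, so the Guadalupian was longer.

Guadalupian, by 1.9 million years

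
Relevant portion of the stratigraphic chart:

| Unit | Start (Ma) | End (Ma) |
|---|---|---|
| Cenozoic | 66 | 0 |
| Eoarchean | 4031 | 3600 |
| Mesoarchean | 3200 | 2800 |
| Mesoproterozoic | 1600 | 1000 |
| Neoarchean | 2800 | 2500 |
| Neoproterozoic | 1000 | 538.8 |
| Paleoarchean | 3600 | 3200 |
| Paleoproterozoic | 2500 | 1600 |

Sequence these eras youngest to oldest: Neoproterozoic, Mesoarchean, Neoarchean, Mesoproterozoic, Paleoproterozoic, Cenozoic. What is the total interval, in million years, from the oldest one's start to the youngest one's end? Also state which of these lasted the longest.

From the excerpt: Neoproterozoic 1000–538.8; Mesoarchean 3200–2800; Neoarchean 2800–2500; Mesoproterozoic 1600–1000; Paleoproterozoic 2500–1600; Cenozoic 66–0 (Ma).
Larger Ma is earlier, so the oldest is Mesoarchean and the youngest is Cenozoic; youngest to oldest: Cenozoic, Neoproterozoic, Mesoproterozoic, Paleoproterozoic, Neoarchean, Mesoarchean.
Oldest start 3200 minus youngest end 0 gives 3200 Myr overall.
Individual lengths (start − end): Cenozoic 66; Mesoarchean 400; Neoarchean 300; Mesoproterozoic 600; Paleoproterozoic 900; Neoproterozoic 461.2. The largest is Paleoproterozoic at 900 Myr.

Cenozoic → Neoproterozoic → Mesoproterozoic → Paleoproterozoic → Neoarchean → Mesoarchean; total span 3200 Myr; longest is Paleoproterozoic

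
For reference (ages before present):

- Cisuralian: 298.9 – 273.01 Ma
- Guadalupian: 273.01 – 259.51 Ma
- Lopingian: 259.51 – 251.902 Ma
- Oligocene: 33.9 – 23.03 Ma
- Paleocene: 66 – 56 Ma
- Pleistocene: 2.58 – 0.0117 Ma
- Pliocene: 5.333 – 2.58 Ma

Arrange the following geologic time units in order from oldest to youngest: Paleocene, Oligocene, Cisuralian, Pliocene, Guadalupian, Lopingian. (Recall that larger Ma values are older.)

Cisuralian, Guadalupian, Lopingian, Paleocene, Oligocene, Pliocene

The oldest of these is Cisuralian (starts 298.9 Ma) and the youngest is Pliocene (ends 2.58 Ma).
In between, by decreasing start age: Guadalupian (273.01), Lopingian (259.51), Paleocene (66), Oligocene (33.9).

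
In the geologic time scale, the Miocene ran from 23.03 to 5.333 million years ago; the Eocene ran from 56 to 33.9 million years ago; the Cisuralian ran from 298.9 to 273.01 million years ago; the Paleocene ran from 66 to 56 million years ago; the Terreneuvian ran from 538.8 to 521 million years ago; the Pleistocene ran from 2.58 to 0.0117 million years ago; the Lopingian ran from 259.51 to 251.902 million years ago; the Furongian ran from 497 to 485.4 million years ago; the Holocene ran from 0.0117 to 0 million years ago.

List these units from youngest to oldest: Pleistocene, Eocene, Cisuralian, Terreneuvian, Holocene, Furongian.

Sorting by start age (ascending Ma, since larger Ma = older): Holocene began 0.0117, Pleistocene began 2.58, Eocene began 56, Cisuralian began 298.9, Furongian began 497, Terreneuvian began 538.8.

Holocene → Pleistocene → Eocene → Cisuralian → Furongian → Terreneuvian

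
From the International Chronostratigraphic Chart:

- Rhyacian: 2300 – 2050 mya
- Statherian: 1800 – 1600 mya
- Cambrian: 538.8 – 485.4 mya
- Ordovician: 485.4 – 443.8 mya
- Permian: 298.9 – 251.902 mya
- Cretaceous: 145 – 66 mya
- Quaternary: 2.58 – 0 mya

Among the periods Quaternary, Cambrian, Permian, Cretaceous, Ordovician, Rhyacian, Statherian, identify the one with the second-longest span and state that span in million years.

Start − end for each: Quaternary 2.58 − 0 = 2.58; Cambrian 538.8 − 485.4 = 53.4; Permian 298.9 − 251.902 = 46.998; Cretaceous 145 − 66 = 79; Ordovician 485.4 − 443.8 = 41.6; Rhyacian 2300 − 2050 = 250; Statherian 1800 − 1600 = 200.
Ranking these from longest: Rhyacian > Statherian > Cretaceous > Cambrian > Permian > Ordovician > Quaternary.
Position 2 in that ranking is Statherian, which lasted 200 Myr.

Statherian, 200 million years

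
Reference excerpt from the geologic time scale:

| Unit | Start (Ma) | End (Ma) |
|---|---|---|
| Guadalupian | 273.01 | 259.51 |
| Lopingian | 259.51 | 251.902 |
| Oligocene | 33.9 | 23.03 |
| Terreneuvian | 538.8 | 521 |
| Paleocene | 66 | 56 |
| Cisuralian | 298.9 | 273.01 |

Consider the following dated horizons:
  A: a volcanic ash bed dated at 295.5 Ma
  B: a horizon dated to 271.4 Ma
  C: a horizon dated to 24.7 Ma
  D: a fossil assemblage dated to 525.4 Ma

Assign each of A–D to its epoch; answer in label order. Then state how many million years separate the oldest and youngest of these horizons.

A — Cisuralian; B — Guadalupian; C — Oligocene; D — Terreneuvian; span 500.7 million years

Match each age against the start–end ranges in the excerpt: A = 295.5 Ma → Cisuralian (298.9–273.01); B = 271.4 Ma → Guadalupian (273.01–259.51); C = 24.7 Ma → Oligocene (33.9–23.03); D = 525.4 Ma → Terreneuvian (538.8–521).
The largest age is 525.4 Ma and the smallest is 24.7 Ma; their difference is 500.7 Myr.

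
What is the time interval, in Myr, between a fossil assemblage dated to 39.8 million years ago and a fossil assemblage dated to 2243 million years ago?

2203.2 million years

2243 − 39.8 = 2203.2 million years.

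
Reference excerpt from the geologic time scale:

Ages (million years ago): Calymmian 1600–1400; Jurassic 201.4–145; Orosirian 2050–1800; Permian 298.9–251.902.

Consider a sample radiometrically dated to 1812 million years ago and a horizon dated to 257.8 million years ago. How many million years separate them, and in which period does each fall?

1554.2 million years apart; the first in the Orosirian, the second in the Permian

Elapsed time: 1812 − 257.8 = 1554.2 Myr.
1812 Ma lies within 2050–1800 Ma: Orosirian.
257.8 Ma lies within 298.9–251.902 Ma: Permian.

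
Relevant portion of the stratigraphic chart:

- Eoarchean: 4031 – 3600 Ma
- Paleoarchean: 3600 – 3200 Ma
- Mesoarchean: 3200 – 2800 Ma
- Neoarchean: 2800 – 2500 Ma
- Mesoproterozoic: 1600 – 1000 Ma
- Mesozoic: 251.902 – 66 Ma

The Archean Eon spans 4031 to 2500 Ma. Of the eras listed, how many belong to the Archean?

4

Eras inside 4031–2500 Ma: Eoarchean, Paleoarchean, Mesoarchean, Neoarchean — 4 in total.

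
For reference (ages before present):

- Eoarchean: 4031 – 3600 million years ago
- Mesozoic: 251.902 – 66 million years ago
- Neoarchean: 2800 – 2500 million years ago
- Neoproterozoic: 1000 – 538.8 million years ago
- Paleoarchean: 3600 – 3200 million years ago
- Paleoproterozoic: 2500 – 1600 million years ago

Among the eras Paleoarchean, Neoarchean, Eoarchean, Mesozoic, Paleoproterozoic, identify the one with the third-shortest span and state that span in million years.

Start − end for each: Paleoarchean 3600 − 3200 = 400; Neoarchean 2800 − 2500 = 300; Eoarchean 4031 − 3600 = 431; Mesozoic 251.902 − 66 = 185.902; Paleoproterozoic 2500 − 1600 = 900.
Ranking these from shortest: Mesozoic < Neoarchean < Paleoarchean < Eoarchean < Paleoproterozoic.
Position 3 in that ranking is Paleoarchean, which lasted 400 Myr.

Paleoarchean, 400 million years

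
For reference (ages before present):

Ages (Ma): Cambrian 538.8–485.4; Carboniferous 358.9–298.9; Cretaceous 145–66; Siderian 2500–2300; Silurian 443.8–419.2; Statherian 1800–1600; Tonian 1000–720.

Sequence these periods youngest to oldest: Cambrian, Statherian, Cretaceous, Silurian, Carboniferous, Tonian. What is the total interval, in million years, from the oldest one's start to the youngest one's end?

From the excerpt: Cambrian 538.8–485.4; Statherian 1800–1600; Cretaceous 145–66; Silurian 443.8–419.2; Carboniferous 358.9–298.9; Tonian 1000–720 (Ma).
Larger Ma is earlier, so the oldest is Statherian and the youngest is Cretaceous; youngest to oldest: Cretaceous, Carboniferous, Silurian, Cambrian, Tonian, Statherian.
Oldest start 1800 minus youngest end 66 gives 1734 Myr overall.

Cretaceous, Carboniferous, Silurian, Cambrian, Tonian, Statherian; total span 1734 Myr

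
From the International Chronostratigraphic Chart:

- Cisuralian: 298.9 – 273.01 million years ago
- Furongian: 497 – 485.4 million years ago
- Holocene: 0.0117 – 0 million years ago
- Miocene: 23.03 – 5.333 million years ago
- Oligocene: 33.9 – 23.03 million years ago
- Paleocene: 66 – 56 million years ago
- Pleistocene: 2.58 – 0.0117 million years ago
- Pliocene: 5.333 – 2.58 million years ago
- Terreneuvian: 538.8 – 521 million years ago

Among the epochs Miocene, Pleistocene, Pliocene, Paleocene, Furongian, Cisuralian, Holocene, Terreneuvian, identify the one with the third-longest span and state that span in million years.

Start − end for each: Miocene 23.03 − 5.333 = 17.697; Pleistocene 2.58 − 0.0117 = 2.5683; Pliocene 5.333 − 2.58 = 2.753; Paleocene 66 − 56 = 10; Furongian 497 − 485.4 = 11.6; Cisuralian 298.9 − 273.01 = 25.89; Holocene 0.0117 − 0 = 0.0117; Terreneuvian 538.8 − 521 = 17.8.
Ranking these from longest: Cisuralian > Terreneuvian > Miocene > Furongian > Paleocene > Pliocene > Pleistocene > Holocene.
Position 3 in that ranking is Miocene, which lasted 17.697 Myr.

Miocene, 17.697 million years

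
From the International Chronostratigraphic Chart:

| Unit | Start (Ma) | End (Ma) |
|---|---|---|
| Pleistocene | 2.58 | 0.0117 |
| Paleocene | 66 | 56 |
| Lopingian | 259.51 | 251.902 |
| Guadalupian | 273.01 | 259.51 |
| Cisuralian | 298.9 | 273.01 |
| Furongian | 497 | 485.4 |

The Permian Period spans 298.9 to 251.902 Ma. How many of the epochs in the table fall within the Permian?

3

Epochs inside 298.9–251.902 Ma: Cisuralian, Guadalupian, Lopingian — 3 in total.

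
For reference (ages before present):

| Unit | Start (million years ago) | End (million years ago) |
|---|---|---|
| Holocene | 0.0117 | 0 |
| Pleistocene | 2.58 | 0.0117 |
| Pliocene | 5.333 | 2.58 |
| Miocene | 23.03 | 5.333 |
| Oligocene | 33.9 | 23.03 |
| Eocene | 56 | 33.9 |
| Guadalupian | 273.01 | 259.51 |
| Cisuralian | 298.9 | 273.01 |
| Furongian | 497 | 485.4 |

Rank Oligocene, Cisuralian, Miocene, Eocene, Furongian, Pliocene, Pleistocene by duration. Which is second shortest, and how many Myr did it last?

Pliocene, 2.753 million years

Start − end for each: Oligocene 33.9 − 23.03 = 10.87; Cisuralian 298.9 − 273.01 = 25.89; Miocene 23.03 − 5.333 = 17.697; Eocene 56 − 33.9 = 22.1; Furongian 497 − 485.4 = 11.6; Pliocene 5.333 − 2.58 = 2.753; Pleistocene 2.58 − 0.0117 = 2.5683.
Ranking these from shortest: Pleistocene < Pliocene < Oligocene < Furongian < Miocene < Eocene < Cisuralian.
Position 2 in that ranking is Pliocene, which lasted 2.753 Myr.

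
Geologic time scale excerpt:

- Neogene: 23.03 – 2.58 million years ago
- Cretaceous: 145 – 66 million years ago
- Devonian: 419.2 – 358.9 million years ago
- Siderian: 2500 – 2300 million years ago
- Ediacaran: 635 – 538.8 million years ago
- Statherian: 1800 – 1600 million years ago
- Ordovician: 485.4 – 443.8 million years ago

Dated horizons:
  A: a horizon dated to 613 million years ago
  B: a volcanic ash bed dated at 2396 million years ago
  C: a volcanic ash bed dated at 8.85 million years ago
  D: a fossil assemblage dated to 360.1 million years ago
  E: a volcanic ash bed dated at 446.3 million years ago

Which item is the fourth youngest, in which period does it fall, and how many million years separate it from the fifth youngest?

A, in the Ediacaran; 1783 million years to B

Smaller Ma means younger, so youngest first: C 8.85 < D 360.1 < E 446.3 < A 613 < B 2396.
Counting 4 along gives A (613 Ma); the excerpt puts that inside the Ediacaran, 635–538.8 Ma.
Next in line is B (2396 Ma), and 2396 − 613 = 1783 Myr.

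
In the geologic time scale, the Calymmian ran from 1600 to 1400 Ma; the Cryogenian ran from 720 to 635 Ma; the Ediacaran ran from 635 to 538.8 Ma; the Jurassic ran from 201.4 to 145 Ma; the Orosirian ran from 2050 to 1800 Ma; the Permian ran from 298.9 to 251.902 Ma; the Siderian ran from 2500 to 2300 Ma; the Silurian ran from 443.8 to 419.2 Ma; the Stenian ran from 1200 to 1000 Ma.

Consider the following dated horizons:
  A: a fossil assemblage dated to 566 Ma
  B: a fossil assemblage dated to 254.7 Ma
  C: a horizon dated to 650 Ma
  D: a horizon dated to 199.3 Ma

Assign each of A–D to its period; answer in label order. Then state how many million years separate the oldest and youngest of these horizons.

A — Ediacaran; B — Permian; C — Cryogenian; D — Jurassic; span 450.7 million years

Match each age against the start–end ranges in the excerpt: A = 566 Ma → Ediacaran (635–538.8); B = 254.7 Ma → Permian (298.9–251.902); C = 650 Ma → Cryogenian (720–635); D = 199.3 Ma → Jurassic (201.4–145).
The largest age is 650 Ma and the smallest is 199.3 Ma; their difference is 450.7 Myr.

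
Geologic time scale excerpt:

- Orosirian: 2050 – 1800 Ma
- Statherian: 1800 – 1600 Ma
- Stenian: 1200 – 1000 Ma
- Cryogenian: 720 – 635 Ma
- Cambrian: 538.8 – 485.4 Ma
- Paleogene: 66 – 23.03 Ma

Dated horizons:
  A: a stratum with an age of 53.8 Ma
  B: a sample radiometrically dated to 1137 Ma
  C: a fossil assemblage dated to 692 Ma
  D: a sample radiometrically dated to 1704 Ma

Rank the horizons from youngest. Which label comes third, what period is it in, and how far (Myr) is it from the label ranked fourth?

Smaller Ma means younger, so youngest first: A 53.8 < C 692 < B 1137 < D 1704.
Counting 3 along gives B (1137 Ma); the excerpt puts that inside the Stenian, 1200–1000 Ma.
Next in line is D (1704 Ma), and 1704 − 1137 = 567 Myr.

B, in the Stenian; 567 million years to D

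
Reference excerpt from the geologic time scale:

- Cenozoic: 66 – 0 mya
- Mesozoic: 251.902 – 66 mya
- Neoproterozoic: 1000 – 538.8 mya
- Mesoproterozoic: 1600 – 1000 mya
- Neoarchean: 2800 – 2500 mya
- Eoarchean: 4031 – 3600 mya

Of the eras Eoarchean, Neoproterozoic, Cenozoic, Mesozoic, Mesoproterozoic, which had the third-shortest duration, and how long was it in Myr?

Eoarchean, 431 million years

Durations: Eoarchean 431; Neoproterozoic 461.2; Cenozoic 66; Mesozoic 185.902; Mesoproterozoic 600 Myr.
Sorted shortest-first: Cenozoic (66), Mesozoic (185.902), Eoarchean (431), Neoproterozoic (461.2), Mesoproterozoic (600).
The third shortest is Eoarchean at 431 Myr.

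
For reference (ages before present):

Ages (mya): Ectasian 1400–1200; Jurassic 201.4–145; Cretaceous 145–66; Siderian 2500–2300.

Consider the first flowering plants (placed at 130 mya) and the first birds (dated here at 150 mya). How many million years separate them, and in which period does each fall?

Elapsed time: 150 − 130 = 20 Myr.
130 Ma lies within 145–66 Ma: Cretaceous.
150 Ma lies within 201.4–145 Ma: Jurassic.

20 million years apart; the first in the Cretaceous, the second in the Jurassic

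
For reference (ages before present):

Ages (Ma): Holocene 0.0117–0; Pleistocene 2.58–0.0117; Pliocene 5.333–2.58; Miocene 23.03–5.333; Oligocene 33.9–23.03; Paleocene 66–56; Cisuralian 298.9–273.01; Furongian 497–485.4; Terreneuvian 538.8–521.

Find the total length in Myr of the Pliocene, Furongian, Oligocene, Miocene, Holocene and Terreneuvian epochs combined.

60.7317 million years

Each duration: Pliocene = 2.753; Furongian = 11.6; Oligocene = 10.87; Miocene = 17.697; Holocene = 0.0117; Terreneuvian = 17.8.
Sum: 2.753 + 11.6 + 10.87 + 17.697 + 0.0117 + 17.8 = 60.7317 Myr.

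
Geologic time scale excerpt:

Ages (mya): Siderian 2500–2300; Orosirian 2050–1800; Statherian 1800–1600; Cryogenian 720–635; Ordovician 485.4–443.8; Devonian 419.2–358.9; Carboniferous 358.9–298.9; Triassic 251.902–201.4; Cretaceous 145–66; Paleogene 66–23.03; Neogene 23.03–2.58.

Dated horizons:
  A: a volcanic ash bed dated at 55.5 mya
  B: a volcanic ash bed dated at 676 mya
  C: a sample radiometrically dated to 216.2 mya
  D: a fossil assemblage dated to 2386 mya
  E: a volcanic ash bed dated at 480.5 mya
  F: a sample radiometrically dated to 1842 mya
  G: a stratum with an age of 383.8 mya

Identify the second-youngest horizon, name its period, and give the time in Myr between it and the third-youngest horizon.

Smaller Ma means younger, so youngest first: A 55.5 < C 216.2 < G 383.8 < E 480.5 < B 676 < F 1842 < D 2386.
Counting 2 along gives C (216.2 Ma); the excerpt puts that inside the Triassic, 251.902–201.4 Ma.
Next in line is G (383.8 Ma), and 383.8 − 216.2 = 167.6 Myr.

C, in the Triassic; 167.6 million years to G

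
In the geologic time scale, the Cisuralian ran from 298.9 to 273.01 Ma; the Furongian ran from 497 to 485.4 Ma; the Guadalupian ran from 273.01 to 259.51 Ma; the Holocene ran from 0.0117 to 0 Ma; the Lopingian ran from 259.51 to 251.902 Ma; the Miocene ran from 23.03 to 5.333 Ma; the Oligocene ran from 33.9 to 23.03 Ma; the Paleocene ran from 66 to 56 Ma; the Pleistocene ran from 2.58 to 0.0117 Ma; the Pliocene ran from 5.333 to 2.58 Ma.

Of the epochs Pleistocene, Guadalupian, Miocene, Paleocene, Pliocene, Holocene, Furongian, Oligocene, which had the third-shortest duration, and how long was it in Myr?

Pliocene, 2.753 million years

Durations: Pleistocene 2.5683; Guadalupian 13.5; Miocene 17.697; Paleocene 10; Pliocene 2.753; Holocene 0.0117; Furongian 11.6; Oligocene 10.87 Myr.
Sorted shortest-first: Holocene (0.0117), Pleistocene (2.5683), Pliocene (2.753), Paleocene (10), Oligocene (10.87), Furongian (11.6), Guadalupian (13.5), Miocene (17.697).
The third shortest is Pliocene at 2.753 Myr.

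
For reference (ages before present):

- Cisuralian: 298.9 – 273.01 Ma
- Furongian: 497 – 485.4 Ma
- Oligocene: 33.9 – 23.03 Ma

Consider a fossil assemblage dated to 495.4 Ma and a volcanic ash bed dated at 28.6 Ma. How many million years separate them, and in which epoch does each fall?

Elapsed time: 495.4 − 28.6 = 466.8 Myr.
495.4 Ma lies within 497–485.4 Ma: Furongian.
28.6 Ma lies within 33.9–23.03 Ma: Oligocene.

466.8 million years apart; the first in the Furongian, the second in the Oligocene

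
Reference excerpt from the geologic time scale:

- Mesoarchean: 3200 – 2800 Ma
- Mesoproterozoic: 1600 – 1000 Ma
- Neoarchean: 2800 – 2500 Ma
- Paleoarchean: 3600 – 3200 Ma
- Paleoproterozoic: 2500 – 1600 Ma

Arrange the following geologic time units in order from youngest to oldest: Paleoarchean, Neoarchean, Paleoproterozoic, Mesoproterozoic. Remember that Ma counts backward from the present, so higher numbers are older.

Mesoproterozoic, Paleoproterozoic, Neoarchean, Paleoarchean

Sorting by start age (ascending Ma, since larger Ma = older): Mesoproterozoic start 1600, Paleoproterozoic start 2500, Neoarchean start 2800, Paleoarchean start 3600.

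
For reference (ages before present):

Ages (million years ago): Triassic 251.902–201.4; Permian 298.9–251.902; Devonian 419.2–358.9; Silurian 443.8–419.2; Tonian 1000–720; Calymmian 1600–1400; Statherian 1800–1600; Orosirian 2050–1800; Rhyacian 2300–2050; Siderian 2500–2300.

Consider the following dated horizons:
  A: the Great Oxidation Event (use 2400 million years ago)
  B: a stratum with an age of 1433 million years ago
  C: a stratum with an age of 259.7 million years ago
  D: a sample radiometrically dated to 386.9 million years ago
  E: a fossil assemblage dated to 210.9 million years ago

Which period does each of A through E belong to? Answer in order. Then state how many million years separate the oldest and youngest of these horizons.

A: 2400 Ma lies in 2500–2300 Ma, so Siderian.
B: 1433 Ma lies in 1600–1400 Ma, so Calymmian.
C: 259.7 Ma lies in 298.9–251.902 Ma, so Permian.
D: 386.9 Ma lies in 419.2–358.9 Ma, so Devonian.
E: 210.9 Ma lies in 251.902–201.4 Ma, so Triassic.
Oldest = 2400 Ma, youngest = 210.9 Ma → span 2189.1 Myr.

A — Siderian; B — Calymmian; C — Permian; D — Devonian; E — Triassic; span 2189.1 million years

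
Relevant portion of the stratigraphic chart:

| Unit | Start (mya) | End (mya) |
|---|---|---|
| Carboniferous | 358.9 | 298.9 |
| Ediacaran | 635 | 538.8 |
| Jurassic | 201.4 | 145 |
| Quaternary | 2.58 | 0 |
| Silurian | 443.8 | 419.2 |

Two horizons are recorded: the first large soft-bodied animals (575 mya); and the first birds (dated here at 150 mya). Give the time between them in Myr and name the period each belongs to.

Elapsed time: 575 − 150 = 425 Myr.
575 Ma lies within 635–538.8 Ma: Ediacaran.
150 Ma lies within 201.4–145 Ma: Jurassic.

425 million years apart; the first in the Ediacaran, the second in the Jurassic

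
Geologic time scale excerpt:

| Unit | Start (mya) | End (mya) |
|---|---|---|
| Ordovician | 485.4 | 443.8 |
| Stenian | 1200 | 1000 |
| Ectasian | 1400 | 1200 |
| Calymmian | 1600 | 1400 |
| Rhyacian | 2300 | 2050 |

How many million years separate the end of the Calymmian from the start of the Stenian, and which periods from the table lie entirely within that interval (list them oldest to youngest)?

The Calymmian closes at 1400 Ma and the Stenian opens at 1200 Ma, so the interval is 1400 − 1200 = 200 Myr.
A period fits inside if it starts at or after 1400 Ma and ends at or before 1200 Ma; oldest first that gives Ectasian.

200 million years; Ectasian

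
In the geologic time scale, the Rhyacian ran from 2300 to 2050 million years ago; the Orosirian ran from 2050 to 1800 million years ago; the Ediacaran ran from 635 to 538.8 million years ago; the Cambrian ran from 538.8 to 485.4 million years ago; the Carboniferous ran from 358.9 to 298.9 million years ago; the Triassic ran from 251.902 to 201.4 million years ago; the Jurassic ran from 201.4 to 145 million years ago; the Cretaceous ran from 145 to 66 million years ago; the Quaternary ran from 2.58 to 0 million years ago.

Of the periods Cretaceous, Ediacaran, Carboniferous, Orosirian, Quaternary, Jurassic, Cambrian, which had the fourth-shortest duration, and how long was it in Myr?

Carboniferous, 60 million years

Start − end for each: Cretaceous 145 − 66 = 79; Ediacaran 635 − 538.8 = 96.2; Carboniferous 358.9 − 298.9 = 60; Orosirian 2050 − 1800 = 250; Quaternary 2.58 − 0 = 2.58; Jurassic 201.4 − 145 = 56.4; Cambrian 538.8 − 485.4 = 53.4.
Ranking these from shortest: Quaternary < Cambrian < Jurassic < Carboniferous < Cretaceous < Ediacaran < Orosirian.
Position 4 in that ranking is Carboniferous, which lasted 60 Myr.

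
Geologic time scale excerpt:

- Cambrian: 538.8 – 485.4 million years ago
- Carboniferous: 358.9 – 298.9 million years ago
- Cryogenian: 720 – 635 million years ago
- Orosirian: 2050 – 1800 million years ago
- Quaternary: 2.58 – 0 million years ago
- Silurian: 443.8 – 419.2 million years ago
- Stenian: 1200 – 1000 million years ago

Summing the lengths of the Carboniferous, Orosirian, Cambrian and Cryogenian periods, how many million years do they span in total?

Each duration: Carboniferous = 60; Orosirian = 250; Cambrian = 53.4; Cryogenian = 85.
Sum: 60 + 250 + 53.4 + 85 = 448.4 Myr.

448.4 million years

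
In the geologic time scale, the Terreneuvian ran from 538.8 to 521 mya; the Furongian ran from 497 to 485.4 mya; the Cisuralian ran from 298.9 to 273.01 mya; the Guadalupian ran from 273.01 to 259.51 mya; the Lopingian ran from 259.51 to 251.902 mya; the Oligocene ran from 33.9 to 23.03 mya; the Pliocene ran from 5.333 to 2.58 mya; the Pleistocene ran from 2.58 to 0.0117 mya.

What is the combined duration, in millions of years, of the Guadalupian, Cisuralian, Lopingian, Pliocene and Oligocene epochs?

60.621 million years

Each duration: Guadalupian = 13.5; Cisuralian = 25.89; Lopingian = 7.608; Pliocene = 2.753; Oligocene = 10.87.
Sum: 13.5 + 25.89 + 7.608 + 2.753 + 10.87 = 60.621 Myr.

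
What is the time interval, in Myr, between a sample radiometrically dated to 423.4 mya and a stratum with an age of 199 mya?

224.4 million years

423.4 − 199 = 224.4 million years.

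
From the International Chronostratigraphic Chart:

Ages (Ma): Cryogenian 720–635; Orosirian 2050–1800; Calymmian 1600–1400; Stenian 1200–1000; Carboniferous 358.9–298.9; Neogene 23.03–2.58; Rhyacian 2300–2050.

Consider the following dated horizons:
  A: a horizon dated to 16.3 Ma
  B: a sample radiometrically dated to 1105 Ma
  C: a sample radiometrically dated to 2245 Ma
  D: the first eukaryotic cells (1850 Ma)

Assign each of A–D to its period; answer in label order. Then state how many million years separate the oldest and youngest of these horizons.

A — Neogene; B — Stenian; C — Rhyacian; D — Orosirian; span 2228.7 million years

A: 16.3 Ma lies in 23.03–2.58 Ma, so Neogene.
B: 1105 Ma lies in 1200–1000 Ma, so Stenian.
C: 2245 Ma lies in 2300–2050 Ma, so Rhyacian.
D: 1850 Ma lies in 2050–1800 Ma, so Orosirian.
Oldest = 2245 Ma, youngest = 16.3 Ma → span 2228.7 Myr.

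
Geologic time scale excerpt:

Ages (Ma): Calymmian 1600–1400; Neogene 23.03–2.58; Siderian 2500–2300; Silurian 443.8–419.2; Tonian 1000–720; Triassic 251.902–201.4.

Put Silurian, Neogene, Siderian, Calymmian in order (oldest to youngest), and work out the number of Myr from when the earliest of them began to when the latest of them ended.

Start ages (Ma): Siderian 2500, Calymmian 1600, Silurian 443.8, Neogene 23.03.
Ordered oldest to youngest: Siderian, Calymmian, Silurian, Neogene.
Span = 2500 − 2.58 = 2497.42 Myr.

Siderian, Calymmian, Silurian, Neogene; total span 2497.42 Myr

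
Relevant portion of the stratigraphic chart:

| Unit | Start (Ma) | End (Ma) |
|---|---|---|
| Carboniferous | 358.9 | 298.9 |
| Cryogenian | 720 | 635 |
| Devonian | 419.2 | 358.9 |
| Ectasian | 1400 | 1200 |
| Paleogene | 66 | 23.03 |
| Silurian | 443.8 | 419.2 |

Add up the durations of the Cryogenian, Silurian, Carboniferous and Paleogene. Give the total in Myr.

Duration is start − end for each: (720 − 635) + (443.8 − 419.2) + (358.9 − 298.9) + (66 − 23.03).
That is 85 + 24.6 + 60 + 42.97, which totals 212.57 million years.

212.57 million years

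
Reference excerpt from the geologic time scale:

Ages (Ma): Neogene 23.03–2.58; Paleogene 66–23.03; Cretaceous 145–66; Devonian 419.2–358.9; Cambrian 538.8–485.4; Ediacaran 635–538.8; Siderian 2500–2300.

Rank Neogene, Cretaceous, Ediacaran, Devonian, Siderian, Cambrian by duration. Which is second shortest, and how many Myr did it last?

Cambrian, 53.4 million years

Durations: Neogene 20.45; Cretaceous 79; Ediacaran 96.2; Devonian 60.3; Siderian 200; Cambrian 53.4 Myr.
Sorted shortest-first: Neogene (20.45), Cambrian (53.4), Devonian (60.3), Cretaceous (79), Ediacaran (96.2), Siderian (200).
The second shortest is Cambrian at 53.4 Myr.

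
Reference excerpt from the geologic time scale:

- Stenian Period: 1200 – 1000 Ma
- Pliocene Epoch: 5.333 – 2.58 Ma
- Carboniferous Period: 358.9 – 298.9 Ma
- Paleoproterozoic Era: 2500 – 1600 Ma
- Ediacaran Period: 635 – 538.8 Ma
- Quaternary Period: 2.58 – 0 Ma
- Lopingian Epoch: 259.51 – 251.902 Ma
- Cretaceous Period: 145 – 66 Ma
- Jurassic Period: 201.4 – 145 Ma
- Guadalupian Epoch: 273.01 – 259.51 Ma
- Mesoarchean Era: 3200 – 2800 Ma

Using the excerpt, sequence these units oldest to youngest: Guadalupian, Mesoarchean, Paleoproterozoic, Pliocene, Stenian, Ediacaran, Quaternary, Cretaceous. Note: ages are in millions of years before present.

Sorting by start age (descending Ma, since larger Ma = older): Mesoarchean began 3200, Paleoproterozoic began 2500, Stenian began 1200, Ediacaran began 635, Guadalupian began 273.01, Cretaceous began 145, Pliocene began 5.333, Quaternary began 2.58.

Mesoarchean, then Paleoproterozoic, then Stenian, then Ediacaran, then Guadalupian, then Cretaceous, then Pliocene, then Quaternary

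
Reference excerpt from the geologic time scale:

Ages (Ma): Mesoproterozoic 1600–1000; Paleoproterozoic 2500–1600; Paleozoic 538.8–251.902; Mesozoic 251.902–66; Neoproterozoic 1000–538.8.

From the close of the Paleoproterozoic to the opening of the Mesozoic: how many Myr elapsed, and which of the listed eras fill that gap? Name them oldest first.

1348.098 million years; Mesoproterozoic, Neoproterozoic, Paleozoic

The Paleoproterozoic closes at 1600 Ma and the Mesozoic opens at 251.902 Ma, so the interval is 1600 − 251.902 = 1348.098 Myr.
An era fits inside if it starts at or after 1600 Ma and ends at or before 251.902 Ma; oldest first that gives Mesoproterozoic, Neoproterozoic, Paleozoic.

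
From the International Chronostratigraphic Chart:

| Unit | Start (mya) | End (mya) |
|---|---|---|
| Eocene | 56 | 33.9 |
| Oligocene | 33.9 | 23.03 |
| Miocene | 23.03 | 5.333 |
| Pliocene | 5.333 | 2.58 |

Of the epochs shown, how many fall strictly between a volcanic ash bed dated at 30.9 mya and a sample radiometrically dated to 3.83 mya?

1

30.9 Ma sits inside the Oligocene (33.9–23.03) and 3.83 Ma inside the Pliocene (5.333–2.58); neither of those is wholly between the two dates.
The listed epochs lying completely between them are Miocene — 1 in all.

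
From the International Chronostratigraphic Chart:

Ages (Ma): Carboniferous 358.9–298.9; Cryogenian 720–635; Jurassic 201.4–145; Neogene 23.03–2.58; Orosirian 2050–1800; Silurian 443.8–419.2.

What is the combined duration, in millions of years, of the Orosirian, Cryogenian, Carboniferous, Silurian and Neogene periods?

Each duration: Orosirian = 250; Cryogenian = 85; Carboniferous = 60; Silurian = 24.6; Neogene = 20.45.
Sum: 250 + 85 + 60 + 24.6 + 20.45 = 440.05 Myr.

440.05 million years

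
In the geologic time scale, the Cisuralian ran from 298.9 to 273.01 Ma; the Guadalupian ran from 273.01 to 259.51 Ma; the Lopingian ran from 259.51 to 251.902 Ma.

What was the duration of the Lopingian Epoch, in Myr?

259.51 − 251.902 = 7.608 million years.

7.608 million years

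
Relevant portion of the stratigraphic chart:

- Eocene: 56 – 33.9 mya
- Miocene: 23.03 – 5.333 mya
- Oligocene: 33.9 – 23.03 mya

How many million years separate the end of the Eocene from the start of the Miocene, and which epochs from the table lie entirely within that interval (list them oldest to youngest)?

10.87 million years; Oligocene

The Eocene closes at 33.9 Ma and the Miocene opens at 23.03 Ma, so the interval is 33.9 − 23.03 = 10.87 Myr.
An epoch fits inside if it starts at or after 33.9 Ma and ends at or before 23.03 Ma; oldest first that gives Oligocene.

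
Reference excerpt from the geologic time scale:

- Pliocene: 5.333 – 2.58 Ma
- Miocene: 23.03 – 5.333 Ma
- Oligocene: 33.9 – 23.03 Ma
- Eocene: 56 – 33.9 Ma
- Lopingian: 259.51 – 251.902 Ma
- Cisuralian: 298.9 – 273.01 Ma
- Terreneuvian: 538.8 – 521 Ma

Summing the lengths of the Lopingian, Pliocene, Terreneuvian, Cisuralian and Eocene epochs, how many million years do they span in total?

76.151 million years

Each duration: Lopingian = 7.608; Pliocene = 2.753; Terreneuvian = 17.8; Cisuralian = 25.89; Eocene = 22.1.
Sum: 7.608 + 2.753 + 17.8 + 25.89 + 22.1 = 76.151 Myr.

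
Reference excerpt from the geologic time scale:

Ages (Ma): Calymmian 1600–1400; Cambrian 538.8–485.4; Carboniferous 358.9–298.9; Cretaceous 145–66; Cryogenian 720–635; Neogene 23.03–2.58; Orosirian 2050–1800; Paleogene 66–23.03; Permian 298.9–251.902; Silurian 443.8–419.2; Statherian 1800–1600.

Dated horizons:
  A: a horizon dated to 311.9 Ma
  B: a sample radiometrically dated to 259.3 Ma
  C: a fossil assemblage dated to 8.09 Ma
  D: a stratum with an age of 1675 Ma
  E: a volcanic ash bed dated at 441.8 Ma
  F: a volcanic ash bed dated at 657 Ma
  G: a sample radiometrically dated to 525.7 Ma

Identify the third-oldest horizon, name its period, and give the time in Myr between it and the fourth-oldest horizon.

Larger Ma means older, so oldest first: D 1675 > F 657 > G 525.7 > E 441.8 > A 311.9 > B 259.3 > C 8.09.
Counting 3 along gives G (525.7 Ma); the excerpt puts that inside the Cambrian, 538.8–485.4 Ma.
Next in line is E (441.8 Ma), and 525.7 − 441.8 = 83.9 Myr.

G, in the Cambrian; 83.9 million years to E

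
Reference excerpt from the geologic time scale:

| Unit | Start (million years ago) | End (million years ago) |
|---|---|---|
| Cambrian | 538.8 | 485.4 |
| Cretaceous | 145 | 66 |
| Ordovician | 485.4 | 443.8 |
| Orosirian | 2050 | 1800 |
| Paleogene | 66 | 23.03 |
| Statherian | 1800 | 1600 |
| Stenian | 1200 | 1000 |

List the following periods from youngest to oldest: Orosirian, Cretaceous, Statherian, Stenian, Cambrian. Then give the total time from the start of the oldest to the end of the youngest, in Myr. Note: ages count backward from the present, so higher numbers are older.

From the excerpt: Orosirian 2050–1800; Cretaceous 145–66; Statherian 1800–1600; Stenian 1200–1000; Cambrian 538.8–485.4 (Ma).
Larger Ma is earlier, so the oldest is Orosirian and the youngest is Cretaceous; youngest to oldest: Cretaceous, Cambrian, Stenian, Statherian, Orosirian.
Oldest start 2050 minus youngest end 66 gives 1984 Myr overall.

Cretaceous, Cambrian, Stenian, Statherian, Orosirian; total span 1984 Myr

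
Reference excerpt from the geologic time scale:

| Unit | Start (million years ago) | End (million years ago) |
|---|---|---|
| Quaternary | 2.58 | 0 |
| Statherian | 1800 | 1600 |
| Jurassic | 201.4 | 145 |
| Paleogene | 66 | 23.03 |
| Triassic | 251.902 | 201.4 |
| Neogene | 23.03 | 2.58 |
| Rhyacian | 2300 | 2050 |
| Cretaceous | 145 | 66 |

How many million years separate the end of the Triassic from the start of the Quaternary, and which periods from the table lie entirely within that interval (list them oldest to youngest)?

198.82 million years; Jurassic, Cretaceous, Paleogene, Neogene

The Triassic closes at 201.4 Ma and the Quaternary opens at 2.58 Ma, so the interval is 201.4 − 2.58 = 198.82 Myr.
A period fits inside if it starts at or after 201.4 Ma and ends at or before 2.58 Ma; oldest first that gives Jurassic, Cretaceous, Paleogene, Neogene.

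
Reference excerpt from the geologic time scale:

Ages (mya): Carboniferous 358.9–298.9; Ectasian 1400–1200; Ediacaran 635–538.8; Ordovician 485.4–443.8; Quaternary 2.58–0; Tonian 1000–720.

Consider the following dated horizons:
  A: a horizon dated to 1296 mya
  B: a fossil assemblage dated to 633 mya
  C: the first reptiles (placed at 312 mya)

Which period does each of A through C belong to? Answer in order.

Match each age against the start–end ranges in the excerpt: A = 1296 Ma → Ectasian (1400–1200); B = 633 Ma → Ediacaran (635–538.8); C = 312 Ma → Carboniferous (358.9–298.9).

A — Ectasian; B — Ediacaran; C — Carboniferous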